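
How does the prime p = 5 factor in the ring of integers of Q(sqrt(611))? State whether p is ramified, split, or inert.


K = Q(sqrt(611)). Since d mod 4 = 3, disc(K) = 2444.
Check p | disc: 2444 mod 5 = 4.
p does not divide disc. Compute Legendre symbol (d/p):
1^((5-1)/2) mod 5 = 1
(d/p) = 1, so p splits: (p) = P*P' with e=1, f=1, g=2.
Therefore p is split.

split


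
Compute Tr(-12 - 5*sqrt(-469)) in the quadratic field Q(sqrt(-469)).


Tr(a + b*sqrt(d)) = (a + b*sqrt(d)) + (a - b*sqrt(d)) = 2a
= 2 * (-12)
= -24

-24


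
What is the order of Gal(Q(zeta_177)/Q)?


|Gal(Q(zeta_177)/Q)| = phi(177)
= 116

116


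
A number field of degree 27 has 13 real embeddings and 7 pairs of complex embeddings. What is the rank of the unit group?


By Dirichlet's unit theorem:
rank = r1 + r2 - 1
= 13 + 7 - 1
= 19

19


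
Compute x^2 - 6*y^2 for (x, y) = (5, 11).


x^2 - d*y^2
= 5^2 - 6*11^2
= 25 - 726
= -701

-701


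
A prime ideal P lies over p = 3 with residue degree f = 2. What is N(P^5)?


N(P^a) = p^(a*f)
= 3^(5*2)
= 3^10
= 59049

59049


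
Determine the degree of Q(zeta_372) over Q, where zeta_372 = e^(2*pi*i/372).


The degree equals Euler's totient phi(372).
372 = 2^2 * 3 * 31
phi(372) = 120

120


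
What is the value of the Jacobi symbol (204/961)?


Compute (204/961) via quadratic reciprocity:
  pull out 2: (2/961) = +1  (since 961 mod 8 = 1)
  pull out 2: (2/961) = +1  (since 961 mod 8 = 1)
  reciprocity: (51/961) -> +(961/51)
  reduce: (43/51)
  reciprocity: (43/51) -> -(51/43)
  reduce: (8/43)
  pull out 2: (2/43) = -1  (since 43 mod 8 = 3)
  pull out 2: (2/43) = -1  (since 43 mod 8 = 3)
  pull out 2: (2/43) = -1  (since 43 mod 8 = 3)
  (1/43) = 1
Product of signs = 1

1


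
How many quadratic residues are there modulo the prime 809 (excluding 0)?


For prime p, the number of non-zero quadratic residues is (p-1)/2.
= (809-1)/2
= 404

404


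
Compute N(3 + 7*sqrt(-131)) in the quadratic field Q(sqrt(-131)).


N(a + b*sqrt(d)) = a^2 - d*b^2
= (3)^2 - (-131)*(7)^2
= 9 + 6419
= 6428

6428


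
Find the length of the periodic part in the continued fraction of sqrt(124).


Run the CF algorithm for sqrt(124).
a_0 = floor(sqrt(124)) = 11; set m_0=0, q_0=1.
Recurrence: m' = q*a - m,  q' = (d - m'^2)/q,  a' = floor((a_0 + m')/q').
  step 1: m=11, q=3, a=7
  step 2: m=10, q=8, a=2
  step 3: m=6, q=11, a=1
  step 4: m=5, q=9, a=1
  step 5: m=4, q=12, a=1
  step 6: m=8, q=5, a=3
  step 7: m=7, q=15, a=1
  step 8: m=8, q=4, a=4
  step 9: m=8, q=15, a=1
  step 10: m=7, q=5, a=3
  step 11: m=8, q=12, a=1
  step 12: m=4, q=9, a=1
  step 13: m=5, q=11, a=1
  step 14: m=6, q=8, a=2
  step 15: m=10, q=3, a=7
  step 16: m=11, q=1, a=22
a_16 = 2*a_0 = 22, so the period closes here.
sqrt(124) = [11; 7, 2, 1, 1, 1, 3, 1, 4, 1, 3, 1, 1, 1, 2, 7, 22]
Period length = 16

16


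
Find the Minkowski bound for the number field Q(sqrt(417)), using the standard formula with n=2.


d = 417, d mod 4 = 1, so disc(K) = d = 417; |disc(K)| = 417
Real quadratic field, so n = 2, s = r2 = 0, r1 = 2
M = (n!/n^n) * (4/pi)^s * sqrt(|disc(K)|) = (2!/2^2) * (4/pi)^0 * sqrt(417)
= 0.5 * 1.000000 * 20.420578
= 10.2103

10.2103


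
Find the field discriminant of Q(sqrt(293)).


For K = Q(sqrt(d)) with d squarefree: disc(K) = d if d = 1 mod 4, and disc(K) = 4d if d = 2 or 3 mod 4.
Here d = 293, and d mod 4 = 1.
d = 1 mod 4 (O_K = Z[(1+sqrt(d))/2]), so disc(K) = d = 293

293


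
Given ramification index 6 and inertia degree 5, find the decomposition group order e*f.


|D_P| = e * f
= 6 * 5
= 30

30


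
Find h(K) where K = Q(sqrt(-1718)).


K = Q(sqrt(-1718)). d mod 4 = 2, so D = disc(K) = 4d = -6872
h(K) equals the number of primitive reduced positive-definite forms (a, b, c) = a*x^2 + b*x*y + c*y^2 with b^2 - 4ac = D,
where reduced means |b| <= a <= c, with b >= 0 whenever |b| = a or a = c, and primitive means gcd(a, b, c) = 1.
Reduced forces 3a^2 <= |D| = 6872, so 1 <= a <= 47; b must have the parity of D, and c = (b^2 - D)/(4a) must be an integer >= a.
Enumerate a = 1..47, b in [-a, a]:
  a=1: (1, 0, 1718)  [1]
  a=2: (2, 0, 859)  [1]
  a=3: (3, -2, 573), (3, 2, 573)  [2]
  a=4..5: none
  a=6: (6, -4, 287), (6, 4, 287)  [2]
  a=7: (7, -4, 246), (7, 4, 246)  [2]
  a=8: none
  a=9: (9, -2, 191), (9, 2, 191)  [2]
  a=10: none
  a=11: (11, -6, 157), (11, 6, 157)  [2]
  a=12..13: none
  a=14: (14, -4, 123), (14, 4, 123)  [2]
  a=15..16: none
  a=17: (17, -8, 102), (17, 8, 102)  [2]
  a=18: (18, -16, 99), (18, 16, 99)  [2]
  a=19: (19, -14, 93), (19, 14, 93)  [2]
  a=20: none
  a=21: (21, -10, 83), (21, -4, 82), (21, 4, 82), (21, 10, 83)  [4]
  a=22: (22, -16, 81), (22, 16, 81)  [2]
  a=23..26: none
  a=27: (27, -16, 66), (27, 16, 66)  [2]
  a=28: none
  a=29: (29, -28, 66), (29, 28, 66)  [2]
  a=30: none
  a=31: (31, -14, 57), (31, 14, 57)  [2]
  a=32: none
  a=33: (33, -28, 58), (33, -16, 54), (33, 16, 54), (33, 28, 58)  [4]
  a=34: (34, -8, 51), (34, 8, 51)  [2]
  a=35..36: none
  a=37: (37, -26, 51), (37, 26, 51)  [2]
  a=38: (38, -24, 49), (38, 24, 49)  [2]
  a=39..40: none
  a=41: (41, -4, 42), (41, 4, 42)  [2]
  a=42: (42, -32, 47), (42, 32, 47)  [2]
  a=43..47: none
Total reduced forms: 1 + 1 + 2 + 2 + 2 + 2 + 2 + 2 + 2 + 2 + 2 + 4 + 2 + 2 + 2 + 2 + 4 + 2 + 2 + 2 + 2 + 2 = 46
h = 46

46


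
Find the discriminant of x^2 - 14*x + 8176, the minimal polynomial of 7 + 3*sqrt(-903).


The element 7 + 3*sqrt(-903) has minimal polynomial:
x^2 - 14*x + 8176
Discriminant = (-14)^2 - 4*(8176)
= 196 - 32704
= -32508

-32508


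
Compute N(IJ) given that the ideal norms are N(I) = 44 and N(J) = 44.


N(IJ) = N(I) * N(J)
= 44 * 44
= 1936

1936


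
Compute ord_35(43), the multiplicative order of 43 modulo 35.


We want ord_35(43), the smallest k >= 1 with 43^k = 1 mod 35.
n = 35 = 5 * 7, phi(35) = 24; the order divides phi(n).
Divisors of 24: 1, 2, 3, 4, 6, 8, 12, 24
Repeated squaring mod 35: 43^1 = 8, 43^2 = 29, 43^4 = 1, 43^8 = 1, 43^16 = 1
Test divisors in increasing order:
  k=1: 43^1 = 8 mod 35
  k=2: 43^2 = 29 mod 35
  k=3: 43^3 = 29 * 8 = 22 mod 35
  k=4: 43^4 = 1 mod 35  <- first divisor giving 1
Order = 4

4


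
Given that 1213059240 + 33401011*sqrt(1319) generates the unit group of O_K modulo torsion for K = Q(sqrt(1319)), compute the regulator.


epsilon = 1213059240 + 33401011*sqrt(1319)
= 2.4261e+09
R = ln(2.4261e+09)
= 21.6096

21.6096


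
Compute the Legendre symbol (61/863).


p = 863 is prime, so compute (61/863) with the reciprocity algorithm (Jacobi-symbol steps: pull out 2s via (2/n), flip via reciprocity, reduce):
  reciprocity: (61/863) -> +(863/61)
  reduce: (9/61)
  reciprocity: (9/61) -> +(61/9)
  reduce: (7/9)
  reciprocity: (7/9) -> +(9/7)
  reduce: (2/7)
  pull out 2: (2/7) = +1  (since 7 mod 8 = 7)
  (1/7) = 1
Product of signs = 1
(61/863) = 1

1


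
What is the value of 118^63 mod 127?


p = 127 is prime and the exponent is (p-1)/2 = 63, so by Euler's criterion 118^63 = (118/127) = +1 or -1 mod 127.
Compute by square-and-multiply:
  63 = 32 + 16 + 8 + 4 + 2 + 1 (binary 111111)
  Repeated squaring mod 127: 118^1 = 118, 118^2 = 81, 118^4 = 84, 118^8 = 71, 118^16 = 88, 118^32 = 124
  118^63 = 118^32 * 118^16 * 118^8 * 118^4 * 118^2 * 118^1 = 124 * 88 * 71 * 84 * 81 * 118 mod 127
    124 * 88 = 10912 = 117 mod 127
    117 * 71 = 8307 = 52 mod 127
    52 * 84 = 4368 = 50 mod 127
    50 * 81 = 4050 = 113 mod 127
    113 * 118 = 13334 = 126 mod 127
  118^63 = 126 mod 127
Result 126 = p - 1 = -1 mod 127: 118 is a quadratic non-residue mod 127. As a residue in [0, p-1] the value is 126.
118^63 mod 127 = 126

126


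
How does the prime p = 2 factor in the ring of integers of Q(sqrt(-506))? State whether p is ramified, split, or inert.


K = Q(sqrt(-506)). Since d mod 4 = 2, disc(K) = -2024.
Check p | disc: -2024 mod 2 = 0.
p divides disc, so p ramifies: (p) = P^2 with e=2, f=1, g=1.
Therefore p is ramified.

ramified


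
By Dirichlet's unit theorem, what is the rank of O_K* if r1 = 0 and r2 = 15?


By Dirichlet's unit theorem:
rank = r1 + r2 - 1
= 0 + 15 - 1
= 14

14


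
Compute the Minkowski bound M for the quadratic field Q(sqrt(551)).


d = 551, d mod 4 = 3, so disc(K) = 4d = 2204; |disc(K)| = 2204
Real quadratic field, so n = 2, s = r2 = 0, r1 = 2
M = (n!/n^n) * (4/pi)^s * sqrt(|disc(K)|) = (2!/2^2) * (4/pi)^0 * sqrt(2204)
= 0.5 * 1.000000 * 46.946778
= 23.4734

23.4734


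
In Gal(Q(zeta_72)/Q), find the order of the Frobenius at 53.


The Frobenius at p in Gal(Q(zeta_n)/Q) = (Z/nZ)* is the class of p, so its order is ord_72(53), the smallest k >= 1 with 53^k = 1 mod 72.
n = 72 = 2^3 * 3^2, phi(72) = 24; the order divides phi(n).
Divisors of 24: 1, 2, 3, 4, 6, 8, 12, 24
Repeated squaring mod 72: 53^1 = 53, 53^2 = 1, 53^4 = 1, 53^8 = 1, 53^16 = 1
Test divisors in increasing order:
  k=1: 53^1 = 53 mod 72
  k=2: 53^2 = 1 mod 72  <- first divisor giving 1
Order = 2

2


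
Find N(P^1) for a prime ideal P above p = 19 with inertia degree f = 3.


N(P^a) = p^(a*f)
= 19^(1*3)
= 19^3
= 6859

6859


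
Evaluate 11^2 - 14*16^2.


x^2 - d*y^2
= 11^2 - 14*16^2
= 121 - 3584
= -3463

-3463


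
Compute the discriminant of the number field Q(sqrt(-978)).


For K = Q(sqrt(d)) with d squarefree: disc(K) = d if d = 1 mod 4, and disc(K) = 4d if d = 2 or 3 mod 4.
Here d = -978, and d mod 4 = 2.
d = 2 mod 4, not 1 (O_K = Z[sqrt(d)]), so disc(K) = 4d = 4 * (-978) = -3912

-3912


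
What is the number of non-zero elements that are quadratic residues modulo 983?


For prime p, the number of non-zero quadratic residues is (p-1)/2.
= (983-1)/2
= 491

491


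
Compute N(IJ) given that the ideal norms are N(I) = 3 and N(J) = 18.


N(IJ) = N(I) * N(J)
= 3 * 18
= 54

54


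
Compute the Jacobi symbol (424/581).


Compute (424/581) via quadratic reciprocity:
  pull out 2: (2/581) = -1  (since 581 mod 8 = 5)
  pull out 2: (2/581) = -1  (since 581 mod 8 = 5)
  pull out 2: (2/581) = -1  (since 581 mod 8 = 5)
  reciprocity: (53/581) -> +(581/53)
  reduce: (51/53)
  reciprocity: (51/53) -> +(53/51)
  reduce: (2/51)
  pull out 2: (2/51) = -1  (since 51 mod 8 = 3)
  (1/51) = 1
Product of signs = 1

1


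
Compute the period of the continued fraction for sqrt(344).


Run the CF algorithm for sqrt(344).
a_0 = floor(sqrt(344)) = 18; set m_0=0, q_0=1.
Recurrence: m' = q*a - m,  q' = (d - m'^2)/q,  a' = floor((a_0 + m')/q').
  step 1: m=18, q=20, a=1
  step 2: m=2, q=17, a=1
  step 3: m=15, q=7, a=4
  step 4: m=13, q=25, a=1
  step 5: m=12, q=8, a=3
  step 6: m=12, q=25, a=1
  step 7: m=13, q=7, a=4
  step 8: m=15, q=17, a=1
  step 9: m=2, q=20, a=1
  step 10: m=18, q=1, a=36
a_10 = 2*a_0 = 36, so the period closes here.
sqrt(344) = [18; 1, 1, 4, 1, 3, 1, 4, 1, 1, 36]
Period length = 10

10


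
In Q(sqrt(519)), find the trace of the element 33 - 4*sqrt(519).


Tr(a + b*sqrt(d)) = (a + b*sqrt(d)) + (a - b*sqrt(d)) = 2a
= 2 * (33)
= 66

66


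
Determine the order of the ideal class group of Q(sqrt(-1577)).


K = Q(sqrt(-1577)). d mod 4 = 3, so D = disc(K) = 4d = -6308
h(K) equals the number of primitive reduced positive-definite forms (a, b, c) = a*x^2 + b*x*y + c*y^2 with b^2 - 4ac = D,
where reduced means |b| <= a <= c, with b >= 0 whenever |b| = a or a = c, and primitive means gcd(a, b, c) = 1.
Reduced forces 3a^2 <= |D| = 6308, so 1 <= a <= 45; b must have the parity of D, and c = (b^2 - D)/(4a) must be an integer >= a.
Enumerate a = 1..45, b in [-a, a]:
  a=1: (1, 0, 1577)  [1]
  a=2: (2, 2, 789)  [1]
  a=3: (3, -2, 526), (3, 2, 526)  [2]
  a=4..5: none
  a=6: (6, -2, 263), (6, 2, 263)  [2]
  a=7..8: none
  a=9: (9, -8, 177), (9, 8, 177)  [2]
  a=10..12: none
  a=13: (13, -6, 122), (13, 6, 122)  [2]
  a=14..16: none
  a=17: (17, -4, 93), (17, 4, 93)  [2]
  a=18: (18, -10, 89), (18, 10, 89)  [2]
  a=19: (19, 0, 83)  [1]
  a=20..25: none
  a=26: (26, -6, 61), (26, 6, 61)  [2]
  a=27: (27, -8, 59), (27, 8, 59)  [2]
  a=28..30: none
  a=31: (31, -4, 51), (31, 4, 51)  [2]
  a=32..33: none
  a=34: (34, -30, 53), (34, 30, 53)  [2]
  a=35..37: none
  a=38: (38, 38, 51)  [1]
  a=39: (39, -32, 47), (39, -20, 43), (39, 20, 43), (39, 32, 47)  [4]
  a=40..45: none
Total reduced forms: 1 + 1 + 2 + 2 + 2 + 2 + 2 + 2 + 1 + 2 + 2 + 2 + 2 + 1 + 4 = 28
h = 28

28


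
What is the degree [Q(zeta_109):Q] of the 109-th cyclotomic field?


The degree equals Euler's totient phi(109).
109 = 109
phi(109) = 108

108


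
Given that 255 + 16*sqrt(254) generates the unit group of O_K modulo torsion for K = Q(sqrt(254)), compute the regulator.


epsilon = 255 + 16*sqrt(254)
= 509.9980
R = ln(509.9980)
= 6.2344

6.2344


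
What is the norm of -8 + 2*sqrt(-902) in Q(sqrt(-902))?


N(a + b*sqrt(d)) = a^2 - d*b^2
= (-8)^2 - (-902)*(2)^2
= 64 + 3608
= 3672

3672


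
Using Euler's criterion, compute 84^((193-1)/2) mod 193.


p = 193 is prime and the exponent is (p-1)/2 = 96, so by Euler's criterion 84^96 = (84/193) = +1 or -1 mod 193.
Compute by square-and-multiply:
  96 = 64 + 32 (binary 1100000)
  Repeated squaring mod 193: 84^1 = 84, 84^2 = 108, 84^4 = 84, 84^8 = 108, 84^16 = 84, 84^32 = 108, 84^64 = 84
  84^96 = 84^64 * 84^32 = 84 * 108 mod 193
    84 * 108 = 9072 = 1 mod 193
  84^96 = 1 mod 193
Result 1: 84 is a quadratic residue mod 193.
84^96 mod 193 = 1

1


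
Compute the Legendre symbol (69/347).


p = 347 is prime, so compute (69/347) with the reciprocity algorithm (Jacobi-symbol steps: pull out 2s via (2/n), flip via reciprocity, reduce):
  reciprocity: (69/347) -> +(347/69)
  reduce: (2/69)
  pull out 2: (2/69) = -1  (since 69 mod 8 = 5)
  (1/69) = 1
Product of signs = -1
(69/347) = -1

-1


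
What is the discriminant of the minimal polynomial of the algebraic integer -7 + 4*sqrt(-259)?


The element -7 + 4*sqrt(-259) has minimal polynomial:
x^2 + 14*x + 4193
Discriminant = (14)^2 - 4*(4193)
= 196 - 16772
= -16576

-16576


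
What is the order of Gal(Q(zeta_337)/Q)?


|Gal(Q(zeta_337)/Q)| = phi(337)
= 336

336


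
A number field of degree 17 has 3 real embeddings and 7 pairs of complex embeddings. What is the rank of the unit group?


By Dirichlet's unit theorem:
rank = r1 + r2 - 1
= 3 + 7 - 1
= 9

9


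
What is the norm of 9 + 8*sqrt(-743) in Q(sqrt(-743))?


N(a + b*sqrt(d)) = a^2 - d*b^2
= (9)^2 - (-743)*(8)^2
= 81 + 47552
= 47633

47633


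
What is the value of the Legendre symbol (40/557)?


p = 557 is prime, so compute (40/557) with the reciprocity algorithm (Jacobi-symbol steps: pull out 2s via (2/n), flip via reciprocity, reduce):
  pull out 2: (2/557) = -1  (since 557 mod 8 = 5)
  pull out 2: (2/557) = -1  (since 557 mod 8 = 5)
  pull out 2: (2/557) = -1  (since 557 mod 8 = 5)
  reciprocity: (5/557) -> +(557/5)
  reduce: (2/5)
  pull out 2: (2/5) = -1  (since 5 mod 8 = 5)
  (1/5) = 1
Product of signs = 1
(40/557) = 1

1


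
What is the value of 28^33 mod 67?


p = 67 is prime and the exponent is (p-1)/2 = 33, so by Euler's criterion 28^33 = (28/67) = +1 or -1 mod 67.
Compute by square-and-multiply:
  33 = 32 + 1 (binary 100001)
  Repeated squaring mod 67: 28^1 = 28, 28^2 = 47, 28^4 = 65, 28^8 = 4, 28^16 = 16, 28^32 = 55
  28^33 = 28^32 * 28^1 = 55 * 28 mod 67
    55 * 28 = 1540 = 66 mod 67
  28^33 = 66 mod 67
Result 66 = p - 1 = -1 mod 67: 28 is a quadratic non-residue mod 67. As a residue in [0, p-1] the value is 66.
28^33 mod 67 = 66

66


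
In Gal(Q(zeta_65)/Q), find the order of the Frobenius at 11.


The Frobenius at p in Gal(Q(zeta_n)/Q) = (Z/nZ)* is the class of p, so its order is ord_65(11), the smallest k >= 1 with 11^k = 1 mod 65.
n = 65 = 5 * 13, phi(65) = 48; the order divides phi(n).
Divisors of 48: 1, 2, 3, 4, 6, 8, 12, 16, 24, 48
Repeated squaring mod 65: 11^1 = 11, 11^2 = 56, 11^4 = 16, 11^8 = 61, 11^16 = 16, 11^32 = 61
Test divisors in increasing order:
  k=1: 11^1 = 11 mod 65
  k=2: 11^2 = 56 mod 65
  k=3: 11^3 = 56 * 11 = 31 mod 65
  k=4: 11^4 = 16 mod 65
  k=6: 11^6 = 16 * 56 = 51 mod 65
  k=8: 11^8 = 61 mod 65
  k=12: 11^12 = 61 * 16 = 1 mod 65  <- first divisor giving 1
Order = 12

12


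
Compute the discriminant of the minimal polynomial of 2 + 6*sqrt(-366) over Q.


The element 2 + 6*sqrt(-366) has minimal polynomial:
x^2 - 4*x + 13180
Discriminant = (-4)^2 - 4*(13180)
= 16 - 52720
= -52704

-52704


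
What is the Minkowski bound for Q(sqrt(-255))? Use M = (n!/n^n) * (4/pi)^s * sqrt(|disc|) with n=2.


d = -255, d mod 4 = 1, so disc(K) = d = -255; |disc(K)| = 255
Imaginary quadratic field, so n = 2, s = r2 = 1, r1 = 0
M = (n!/n^n) * (4/pi)^s * sqrt(|disc(K)|) = (2!/2^2) * (4/pi)^1 * sqrt(255)
= 0.5 * 1.273240 * 15.968719
= 10.1660

10.1660


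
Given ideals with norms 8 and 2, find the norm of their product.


N(IJ) = N(I) * N(J)
= 8 * 2
= 16

16


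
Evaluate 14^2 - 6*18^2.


x^2 - d*y^2
= 14^2 - 6*18^2
= 196 - 1944
= -1748

-1748


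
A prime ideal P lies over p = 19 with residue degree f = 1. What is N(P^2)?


N(P^a) = p^(a*f)
= 19^(2*1)
= 19^2
= 361

361


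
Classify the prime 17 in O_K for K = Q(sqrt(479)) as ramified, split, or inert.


K = Q(sqrt(479)). Since d mod 4 = 3, disc(K) = 1916.
Check p | disc: 1916 mod 17 = 12.
p does not divide disc. Compute Legendre symbol (d/p):
3^((17-1)/2) mod 17 = -1
(d/p) = -1, so p is inert: (p) stays prime with e=1, f=2, g=1.
Therefore p is inert.

inert


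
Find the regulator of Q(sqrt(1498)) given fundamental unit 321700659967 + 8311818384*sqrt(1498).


epsilon = 321700659967 + 8311818384*sqrt(1498)
= 6.4340e+11
R = ln(6.4340e+11)
= 27.1900

27.1900


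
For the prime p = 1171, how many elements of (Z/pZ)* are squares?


For prime p, the number of non-zero quadratic residues is (p-1)/2.
= (1171-1)/2
= 585

585


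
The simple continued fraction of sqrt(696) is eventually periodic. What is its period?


Run the CF algorithm for sqrt(696).
a_0 = floor(sqrt(696)) = 26; set m_0=0, q_0=1.
Recurrence: m' = q*a - m,  q' = (d - m'^2)/q,  a' = floor((a_0 + m')/q').
  step 1: m=26, q=20, a=2
  step 2: m=14, q=25, a=1
  step 3: m=11, q=23, a=1
  step 4: m=12, q=24, a=1
  step 5: m=12, q=23, a=1
  step 6: m=11, q=25, a=1
  step 7: m=14, q=20, a=2
  step 8: m=26, q=1, a=52
a_8 = 2*a_0 = 52, so the period closes here.
sqrt(696) = [26; 2, 1, 1, 1, 1, 1, 2, 52]
Period length = 8

8


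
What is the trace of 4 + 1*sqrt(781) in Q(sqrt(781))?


Tr(a + b*sqrt(d)) = (a + b*sqrt(d)) + (a - b*sqrt(d)) = 2a
= 2 * (4)
= 8

8


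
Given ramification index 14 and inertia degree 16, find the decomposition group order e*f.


|D_P| = e * f
= 14 * 16
= 224

224


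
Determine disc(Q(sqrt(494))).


For K = Q(sqrt(d)) with d squarefree: disc(K) = d if d = 1 mod 4, and disc(K) = 4d if d = 2 or 3 mod 4.
Here d = 494, and d mod 4 = 2.
d = 2 mod 4, not 1 (O_K = Z[sqrt(d)]), so disc(K) = 4d = 4 * (494) = 1976

1976


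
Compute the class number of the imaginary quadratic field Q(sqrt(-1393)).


K = Q(sqrt(-1393)). d mod 4 = 3, so D = disc(K) = 4d = -5572
h(K) equals the number of primitive reduced positive-definite forms (a, b, c) = a*x^2 + b*x*y + c*y^2 with b^2 - 4ac = D,
where reduced means |b| <= a <= c, with b >= 0 whenever |b| = a or a = c, and primitive means gcd(a, b, c) = 1.
Reduced forces 3a^2 <= |D| = 5572, so 1 <= a <= 43; b must have the parity of D, and c = (b^2 - D)/(4a) must be an integer >= a.
Enumerate a = 1..43, b in [-a, a]:
  a=1: (1, 0, 1393)  [1]
  a=2: (2, 2, 697)  [1]
  a=3..6: none
  a=7: (7, 0, 199)  [1]
  a=8..10: none
  a=11: (11, -4, 127), (11, 4, 127)  [2]
  a=12..13: none
  a=14: (14, 14, 103)  [1]
  a=15..16: none
  a=17: (17, -2, 82), (17, 2, 82)  [2]
  a=18..21: none
  a=22: (22, -18, 67), (22, 18, 67)  [2]
  a=23..28: none
  a=29: (29, -24, 53), (29, 24, 53)  [2]
  a=30: none
  a=31: (31, -16, 47), (31, 16, 47)  [2]
  a=32..33: none
  a=34: (34, -2, 41), (34, 2, 41)  [2]
  a=35..43: none
Total reduced forms: 1 + 1 + 1 + 2 + 1 + 2 + 2 + 2 + 2 + 2 = 16
h = 16

16


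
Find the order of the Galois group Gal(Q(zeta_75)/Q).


|Gal(Q(zeta_75)/Q)| = phi(75)
= 40

40


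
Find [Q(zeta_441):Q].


The degree equals Euler's totient phi(441).
441 = 3^2 * 7^2
phi(441) = 252

252


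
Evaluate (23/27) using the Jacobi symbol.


Compute (23/27) via quadratic reciprocity:
  reciprocity: (23/27) -> -(27/23)
  reduce: (4/23)
  pull out 2: (2/23) = +1  (since 23 mod 8 = 7)
  pull out 2: (2/23) = +1  (since 23 mod 8 = 7)
  (1/23) = 1
Product of signs = -1

-1


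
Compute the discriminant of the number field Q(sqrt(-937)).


For K = Q(sqrt(d)) with d squarefree: disc(K) = d if d = 1 mod 4, and disc(K) = 4d if d = 2 or 3 mod 4.
Here d = -937, and d mod 4 = 3.
d = 3 mod 4, not 1 (O_K = Z[sqrt(d)]), so disc(K) = 4d = 4 * (-937) = -3748

-3748


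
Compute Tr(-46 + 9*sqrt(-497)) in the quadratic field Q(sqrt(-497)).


Tr(a + b*sqrt(d)) = (a + b*sqrt(d)) + (a - b*sqrt(d)) = 2a
= 2 * (-46)
= -92

-92


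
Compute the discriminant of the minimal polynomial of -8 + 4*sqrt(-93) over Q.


The element -8 + 4*sqrt(-93) has minimal polynomial:
x^2 + 16*x + 1552
Discriminant = (16)^2 - 4*(1552)
= 256 - 6208
= -5952

-5952


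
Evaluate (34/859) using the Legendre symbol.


p = 859 is prime, so compute (34/859) with the reciprocity algorithm (Jacobi-symbol steps: pull out 2s via (2/n), flip via reciprocity, reduce):
  pull out 2: (2/859) = -1  (since 859 mod 8 = 3)
  reciprocity: (17/859) -> +(859/17)
  reduce: (9/17)
  reciprocity: (9/17) -> +(17/9)
  reduce: (8/9)
  pull out 2: (2/9) = +1  (since 9 mod 8 = 1)
  pull out 2: (2/9) = +1  (since 9 mod 8 = 1)
  pull out 2: (2/9) = +1  (since 9 mod 8 = 1)
  (1/9) = 1
Product of signs = -1
(34/859) = -1

-1


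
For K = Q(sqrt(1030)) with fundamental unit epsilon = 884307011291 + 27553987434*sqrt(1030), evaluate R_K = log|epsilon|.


epsilon = 884307011291 + 27553987434*sqrt(1030)
= 1.7686e+12
R = ln(1.7686e+12)
= 28.2012

28.2012


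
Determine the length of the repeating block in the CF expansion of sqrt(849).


Run the CF algorithm for sqrt(849).
a_0 = floor(sqrt(849)) = 29; set m_0=0, q_0=1.
Recurrence: m' = q*a - m,  q' = (d - m'^2)/q,  a' = floor((a_0 + m')/q').
  step 1: m=29, q=8, a=7
  step 2: m=27, q=15, a=3
  step 3: m=18, q=35, a=1
  step 4: m=17, q=16, a=2
  step 5: m=15, q=39, a=1
  step 6: m=24, q=7, a=7
  step 7: m=25, q=32, a=1
  step 8: m=7, q=25, a=1
  step 9: m=18, q=21, a=2
  step 10: m=24, q=13, a=4
  step 11: m=28, q=5, a=11
  step 12: m=27, q=24, a=2
  step 13: m=21, q=17, a=2
  step 14: m=13, q=40, a=1
  step 15: m=27, q=3, a=18
  step 16: m=27, q=40, a=1
  step 17: m=13, q=17, a=2
  step 18: m=21, q=24, a=2
  step 19: m=27, q=5, a=11
  step 20: m=28, q=13, a=4
  step 21: m=24, q=21, a=2
  step 22: m=18, q=25, a=1
  step 23: m=7, q=32, a=1
  step 24: m=25, q=7, a=7
  step 25: m=24, q=39, a=1
  step 26: m=15, q=16, a=2
  step 27: m=17, q=35, a=1
  step 28: m=18, q=15, a=3
  step 29: m=27, q=8, a=7
  step 30: m=29, q=1, a=58
a_30 = 2*a_0 = 58, so the period closes here.
sqrt(849) = [29; 7, 3, 1, 2, 1, 7, 1, 1, 2, 4, 11, 2, 2, 1, 18, 1, 2, 2, 11, 4, 2, 1, 1, 7, 1, 2, 1, 3, 7, 58]
Period length = 30

30


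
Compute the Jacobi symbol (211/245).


Compute (211/245) via quadratic reciprocity:
  reciprocity: (211/245) -> +(245/211)
  reduce: (34/211)
  pull out 2: (2/211) = -1  (since 211 mod 8 = 3)
  reciprocity: (17/211) -> +(211/17)
  reduce: (7/17)
  reciprocity: (7/17) -> +(17/7)
  reduce: (3/7)
  reciprocity: (3/7) -> -(7/3)
  reduce: (1/3)
  (1/3) = 1
Product of signs = 1

1


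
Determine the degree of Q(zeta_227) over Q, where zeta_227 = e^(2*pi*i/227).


The degree equals Euler's totient phi(227).
227 = 227
phi(227) = 226

226


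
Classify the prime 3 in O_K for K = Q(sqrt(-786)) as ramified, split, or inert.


K = Q(sqrt(-786)). Since d mod 4 = 2, disc(K) = -3144.
Check p | disc: -3144 mod 3 = 0.
p divides disc, so p ramifies: (p) = P^2 with e=2, f=1, g=1.
Therefore p is ramified.

ramified


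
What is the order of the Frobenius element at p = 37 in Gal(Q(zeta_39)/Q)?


The Frobenius at p in Gal(Q(zeta_n)/Q) = (Z/nZ)* is the class of p, so its order is ord_39(37), the smallest k >= 1 with 37^k = 1 mod 39.
n = 39 = 3 * 13, phi(39) = 24; the order divides phi(n).
Divisors of 24: 1, 2, 3, 4, 6, 8, 12, 24
Repeated squaring mod 39: 37^1 = 37, 37^2 = 4, 37^4 = 16, 37^8 = 22, 37^16 = 16
Test divisors in increasing order:
  k=1: 37^1 = 37 mod 39
  k=2: 37^2 = 4 mod 39
  k=3: 37^3 = 4 * 37 = 31 mod 39
  k=4: 37^4 = 16 mod 39
  k=6: 37^6 = 16 * 4 = 25 mod 39
  k=8: 37^8 = 22 mod 39
  k=12: 37^12 = 22 * 16 = 1 mod 39  <- first divisor giving 1
Order = 12

12


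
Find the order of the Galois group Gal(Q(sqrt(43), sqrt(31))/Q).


The 2 square roots of distinct primes are multiplicatively independent over Q,
so [K:Q] = 2^2 and Gal(K/Q) is isomorphic to (Z/2Z)^2.
|Gal| = 2^2 = 4

4


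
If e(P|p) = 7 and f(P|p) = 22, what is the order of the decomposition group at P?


|D_P| = e * f
= 7 * 22
= 154

154


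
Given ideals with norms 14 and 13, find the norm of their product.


N(IJ) = N(I) * N(J)
= 14 * 13
= 182

182


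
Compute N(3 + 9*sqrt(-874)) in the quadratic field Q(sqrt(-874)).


N(a + b*sqrt(d)) = a^2 - d*b^2
= (3)^2 - (-874)*(9)^2
= 9 + 70794
= 70803

70803


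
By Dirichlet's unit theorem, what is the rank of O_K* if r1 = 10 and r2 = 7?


By Dirichlet's unit theorem:
rank = r1 + r2 - 1
= 10 + 7 - 1
= 16

16


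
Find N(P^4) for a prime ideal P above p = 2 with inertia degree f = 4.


N(P^a) = p^(a*f)
= 2^(4*4)
= 2^16
= 65536

65536


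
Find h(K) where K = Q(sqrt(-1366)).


K = Q(sqrt(-1366)). d mod 4 = 2, so D = disc(K) = 4d = -5464
h(K) equals the number of primitive reduced positive-definite forms (a, b, c) = a*x^2 + b*x*y + c*y^2 with b^2 - 4ac = D,
where reduced means |b| <= a <= c, with b >= 0 whenever |b| = a or a = c, and primitive means gcd(a, b, c) = 1.
Reduced forces 3a^2 <= |D| = 5464, so 1 <= a <= 42; b must have the parity of D, and c = (b^2 - D)/(4a) must be an integer >= a.
Enumerate a = 1..42, b in [-a, a]:
  a=1: (1, 0, 1366)  [1]
  a=2: (2, 0, 683)  [1]
  a=3..4: none
  a=5: (5, -4, 274), (5, 4, 274)  [2]
  a=6..9: none
  a=10: (10, -4, 137), (10, 4, 137)  [2]
  a=11: (11, -6, 125), (11, 6, 125)  [2]
  a=12: none
  a=13: (13, -10, 107), (13, 10, 107)  [2]
  a=14..21: none
  a=22: (22, -16, 65), (22, 16, 65)  [2]
  a=23..24: none
  a=25: (25, -6, 55), (25, 6, 55)  [2]
  a=26: (26, -16, 55), (26, 16, 55)  [2]
  a=27..36: none
  a=37: (37, -30, 43), (37, 30, 43)  [2]
  a=38..42: none
Total reduced forms: 1 + 1 + 2 + 2 + 2 + 2 + 2 + 2 + 2 + 2 = 18
h = 18

18


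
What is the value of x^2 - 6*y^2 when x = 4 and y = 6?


x^2 - d*y^2
= 4^2 - 6*6^2
= 16 - 216
= -200

-200


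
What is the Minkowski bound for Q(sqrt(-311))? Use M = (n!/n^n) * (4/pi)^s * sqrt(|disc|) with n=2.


d = -311, d mod 4 = 1, so disc(K) = d = -311; |disc(K)| = 311
Imaginary quadratic field, so n = 2, s = r2 = 1, r1 = 0
M = (n!/n^n) * (4/pi)^s * sqrt(|disc(K)|) = (2!/2^2) * (4/pi)^1 * sqrt(311)
= 0.5 * 1.273240 * 17.635192
= 11.2269

11.2269


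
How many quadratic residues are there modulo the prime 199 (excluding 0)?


For prime p, the number of non-zero quadratic residues is (p-1)/2.
= (199-1)/2
= 99

99


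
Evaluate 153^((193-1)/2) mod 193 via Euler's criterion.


p = 193 is prime and the exponent is (p-1)/2 = 96, so by Euler's criterion 153^96 = (153/193) = +1 or -1 mod 193.
Compute by square-and-multiply:
  96 = 64 + 32 (binary 1100000)
  Repeated squaring mod 193: 153^1 = 153, 153^2 = 56, 153^4 = 48, 153^8 = 181, 153^16 = 144, 153^32 = 85, 153^64 = 84
  153^96 = 153^64 * 153^32 = 84 * 85 mod 193
    84 * 85 = 7140 = 192 mod 193
  153^96 = 192 mod 193
Result 192 = p - 1 = -1 mod 193: 153 is a quadratic non-residue mod 193. As a residue in [0, p-1] the value is 192.
153^96 mod 193 = 192

192


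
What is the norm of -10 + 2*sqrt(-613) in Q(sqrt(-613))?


N(a + b*sqrt(d)) = a^2 - d*b^2
= (-10)^2 - (-613)*(2)^2
= 100 + 2452
= 2552

2552


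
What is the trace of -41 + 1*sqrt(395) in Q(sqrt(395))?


Tr(a + b*sqrt(d)) = (a + b*sqrt(d)) + (a - b*sqrt(d)) = 2a
= 2 * (-41)
= -82

-82


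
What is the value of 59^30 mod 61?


p = 61 is prime and the exponent is (p-1)/2 = 30, so by Euler's criterion 59^30 = (59/61) = +1 or -1 mod 61.
Compute by square-and-multiply:
  30 = 16 + 8 + 4 + 2 (binary 11110)
  Repeated squaring mod 61: 59^1 = 59, 59^2 = 4, 59^4 = 16, 59^8 = 12, 59^16 = 22
  59^30 = 59^16 * 59^8 * 59^4 * 59^2 = 22 * 12 * 16 * 4 mod 61
    22 * 12 = 264 = 20 mod 61
    20 * 16 = 320 = 15 mod 61
    15 * 4 = 60 = 60 mod 61
  59^30 = 60 mod 61
Result 60 = p - 1 = -1 mod 61: 59 is a quadratic non-residue mod 61. As a residue in [0, p-1] the value is 60.
59^30 mod 61 = 60

60


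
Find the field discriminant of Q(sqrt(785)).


For K = Q(sqrt(d)) with d squarefree: disc(K) = d if d = 1 mod 4, and disc(K) = 4d if d = 2 or 3 mod 4.
Here d = 785, and d mod 4 = 1.
d = 1 mod 4 (O_K = Z[(1+sqrt(d))/2]), so disc(K) = d = 785

785


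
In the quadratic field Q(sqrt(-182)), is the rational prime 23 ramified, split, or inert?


K = Q(sqrt(-182)). Since d mod 4 = 2, disc(K) = -728.
Check p | disc: -728 mod 23 = 8.
p does not divide disc. Compute Legendre symbol (d/p):
2^((23-1)/2) mod 23 = 1
(d/p) = 1, so p splits: (p) = P*P' with e=1, f=1, g=2.
Therefore p is split.

split


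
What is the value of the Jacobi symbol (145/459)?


Compute (145/459) via quadratic reciprocity:
  reciprocity: (145/459) -> +(459/145)
  reduce: (24/145)
  pull out 2: (2/145) = +1  (since 145 mod 8 = 1)
  pull out 2: (2/145) = +1  (since 145 mod 8 = 1)
  pull out 2: (2/145) = +1  (since 145 mod 8 = 1)
  reciprocity: (3/145) -> +(145/3)
  reduce: (1/3)
  (1/3) = 1
Product of signs = 1

1


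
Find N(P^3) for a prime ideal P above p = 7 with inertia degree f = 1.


N(P^a) = p^(a*f)
= 7^(3*1)
= 7^3
= 343

343


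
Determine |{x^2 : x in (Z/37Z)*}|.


For prime p, the number of non-zero quadratic residues is (p-1)/2.
= (37-1)/2
= 18

18


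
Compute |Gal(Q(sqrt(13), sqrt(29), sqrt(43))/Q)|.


The 3 square roots of distinct primes are multiplicatively independent over Q,
so [K:Q] = 2^3 and Gal(K/Q) is isomorphic to (Z/2Z)^3.
|Gal| = 2^3 = 8

8


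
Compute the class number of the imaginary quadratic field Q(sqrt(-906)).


K = Q(sqrt(-906)). d mod 4 = 2, so D = disc(K) = 4d = -3624
h(K) equals the number of primitive reduced positive-definite forms (a, b, c) = a*x^2 + b*x*y + c*y^2 with b^2 - 4ac = D,
where reduced means |b| <= a <= c, with b >= 0 whenever |b| = a or a = c, and primitive means gcd(a, b, c) = 1.
Reduced forces 3a^2 <= |D| = 3624, so 1 <= a <= 34; b must have the parity of D, and c = (b^2 - D)/(4a) must be an integer >= a.
Enumerate a = 1..34, b in [-a, a]:
  a=1: (1, 0, 906)  [1]
  a=2: (2, 0, 453)  [1]
  a=3: (3, 0, 302)  [1]
  a=4: none
  a=5: (5, -4, 182), (5, 4, 182)  [2]
  a=6: (6, 0, 151)  [1]
  a=7: (7, -4, 130), (7, 4, 130)  [2]
  a=8..9: none
  a=10: (10, -4, 91), (10, 4, 91)  [2]
  a=11..12: none
  a=13: (13, -4, 70), (13, 4, 70)  [2]
  a=14: (14, -4, 65), (14, 4, 65)  [2]
  a=15: (15, -6, 61), (15, 6, 61)  [2]
  a=16..18: none
  a=19: (19, -10, 49), (19, 10, 49)  [2]
  a=20: none
  a=21: (21, -18, 47), (21, 18, 47)  [2]
  a=22..24: none
  a=25: (25, -24, 42), (25, 24, 42)  [2]
  a=26: (26, -4, 35), (26, 4, 35)  [2]
  a=27..28: none
  a=29: (29, -28, 38), (29, 28, 38)  [2]
  a=30: (30, -24, 35), (30, 24, 35)  [2]
  a=31..34: none
Total reduced forms: 1 + 1 + 1 + 2 + 1 + 2 + 2 + 2 + 2 + 2 + 2 + 2 + 2 + 2 + 2 + 2 = 28
h = 28

28


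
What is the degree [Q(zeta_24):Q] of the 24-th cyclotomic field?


The degree equals Euler's totient phi(24).
24 = 2^3 * 3
phi(24) = 8

8


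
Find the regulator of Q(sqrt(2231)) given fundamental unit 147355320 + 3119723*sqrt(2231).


epsilon = 147355320 + 3119723*sqrt(2231)
= 2.9471e+08
R = ln(2.9471e+08)
= 19.5015

19.5015


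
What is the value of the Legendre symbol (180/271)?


p = 271 is prime, so compute (180/271) with the reciprocity algorithm (Jacobi-symbol steps: pull out 2s via (2/n), flip via reciprocity, reduce):
  pull out 2: (2/271) = +1  (since 271 mod 8 = 7)
  pull out 2: (2/271) = +1  (since 271 mod 8 = 7)
  reciprocity: (45/271) -> +(271/45)
  reduce: (1/45)
  (1/45) = 1
Product of signs = 1
(180/271) = 1

1


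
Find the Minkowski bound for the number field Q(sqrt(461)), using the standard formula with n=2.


d = 461, d mod 4 = 1, so disc(K) = d = 461; |disc(K)| = 461
Real quadratic field, so n = 2, s = r2 = 0, r1 = 2
M = (n!/n^n) * (4/pi)^s * sqrt(|disc(K)|) = (2!/2^2) * (4/pi)^0 * sqrt(461)
= 0.5 * 1.000000 * 21.470911
= 10.7355

10.7355


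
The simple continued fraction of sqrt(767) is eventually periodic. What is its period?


Run the CF algorithm for sqrt(767).
a_0 = floor(sqrt(767)) = 27; set m_0=0, q_0=1.
Recurrence: m' = q*a - m,  q' = (d - m'^2)/q,  a' = floor((a_0 + m')/q').
  step 1: m=27, q=38, a=1
  step 2: m=11, q=17, a=2
  step 3: m=23, q=14, a=3
  step 4: m=19, q=29, a=1
  step 5: m=10, q=23, a=1
  step 6: m=13, q=26, a=1
  step 7: m=13, q=23, a=1
  step 8: m=10, q=29, a=1
  step 9: m=19, q=14, a=3
  step 10: m=23, q=17, a=2
  step 11: m=11, q=38, a=1
  step 12: m=27, q=1, a=54
a_12 = 2*a_0 = 54, so the period closes here.
sqrt(767) = [27; 1, 2, 3, 1, 1, 1, 1, 1, 3, 2, 1, 54]
Period length = 12

12


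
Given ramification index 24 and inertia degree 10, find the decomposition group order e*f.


|D_P| = e * f
= 24 * 10
= 240

240


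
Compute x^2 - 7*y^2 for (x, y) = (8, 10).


x^2 - d*y^2
= 8^2 - 7*10^2
= 64 - 700
= -636

-636


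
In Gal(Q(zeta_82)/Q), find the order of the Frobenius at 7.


The Frobenius at p in Gal(Q(zeta_n)/Q) = (Z/nZ)* is the class of p, so its order is ord_82(7), the smallest k >= 1 with 7^k = 1 mod 82.
n = 82 = 2 * 41, phi(82) = 40; the order divides phi(n).
Divisors of 40: 1, 2, 4, 5, 8, 10, 20, 40
Repeated squaring mod 82: 7^1 = 7, 7^2 = 49, 7^4 = 23, 7^8 = 37, 7^16 = 57, 7^32 = 51
Test divisors in increasing order:
  k=1: 7^1 = 7 mod 82
  k=2: 7^2 = 49 mod 82
  k=4: 7^4 = 23 mod 82
  k=5: 7^5 = 23 * 7 = 79 mod 82
  k=8: 7^8 = 37 mod 82
  k=10: 7^10 = 37 * 49 = 9 mod 82
  k=20: 7^20 = 57 * 23 = 81 mod 82
  k=40: 7^40 = 51 * 37 = 1 mod 82  <- first divisor giving 1
Order = 40

40


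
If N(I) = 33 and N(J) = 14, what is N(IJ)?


N(IJ) = N(I) * N(J)
= 33 * 14
= 462

462


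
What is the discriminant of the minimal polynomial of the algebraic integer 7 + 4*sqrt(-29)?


The element 7 + 4*sqrt(-29) has minimal polynomial:
x^2 - 14*x + 513
Discriminant = (-14)^2 - 4*(513)
= 196 - 2052
= -1856

-1856


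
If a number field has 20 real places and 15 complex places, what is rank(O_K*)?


By Dirichlet's unit theorem:
rank = r1 + r2 - 1
= 20 + 15 - 1
= 34

34


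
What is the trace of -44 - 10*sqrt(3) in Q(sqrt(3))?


Tr(a + b*sqrt(d)) = (a + b*sqrt(d)) + (a - b*sqrt(d)) = 2a
= 2 * (-44)
= -88

-88


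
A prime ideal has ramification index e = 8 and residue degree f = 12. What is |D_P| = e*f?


|D_P| = e * f
= 8 * 12
= 96

96


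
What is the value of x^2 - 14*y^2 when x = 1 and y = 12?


x^2 - d*y^2
= 1^2 - 14*12^2
= 1 - 2016
= -2015

-2015


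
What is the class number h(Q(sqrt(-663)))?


K = Q(sqrt(-663)). d mod 4 = 1, so D = disc(K) = d = -663
h(K) equals the number of primitive reduced positive-definite forms (a, b, c) = a*x^2 + b*x*y + c*y^2 with b^2 - 4ac = D,
where reduced means |b| <= a <= c, with b >= 0 whenever |b| = a or a = c, and primitive means gcd(a, b, c) = 1.
Reduced forces 3a^2 <= |D| = 663, so 1 <= a <= 14; b must have the parity of D, and c = (b^2 - D)/(4a) must be an integer >= a.
Enumerate a = 1..14, b in [-a, a]:
  a=1: (1, 1, 166)  [1]
  a=2: (2, -1, 83), (2, 1, 83)  [2]
  a=3: (3, 3, 56)  [1]
  a=4: (4, -3, 42), (4, 3, 42)  [2]
  a=5: none
  a=6: (6, -3, 28), (6, 3, 28)  [2]
  a=7: (7, -3, 24), (7, 3, 24)  [2]
  a=8: (8, -3, 21), (8, 3, 21)  [2]
  a=9..11: none
  a=12: (12, -3, 14), (12, 3, 14)  [2]
  a=13: (13, 13, 16)  [1]
  a=14: (14, 11, 14)  [1]
Total reduced forms: 1 + 2 + 1 + 2 + 2 + 2 + 2 + 2 + 1 + 1 = 16
h = 16

16


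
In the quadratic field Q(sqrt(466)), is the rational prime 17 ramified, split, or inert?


K = Q(sqrt(466)). Since d mod 4 = 2, disc(K) = 1864.
Check p | disc: 1864 mod 17 = 11.
p does not divide disc. Compute Legendre symbol (d/p):
7^((17-1)/2) mod 17 = -1
(d/p) = -1, so p is inert: (p) stays prime with e=1, f=2, g=1.
Therefore p is inert.

inert


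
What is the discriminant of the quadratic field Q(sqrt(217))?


For K = Q(sqrt(d)) with d squarefree: disc(K) = d if d = 1 mod 4, and disc(K) = 4d if d = 2 or 3 mod 4.
Here d = 217, and d mod 4 = 1.
d = 1 mod 4 (O_K = Z[(1+sqrt(d))/2]), so disc(K) = d = 217

217


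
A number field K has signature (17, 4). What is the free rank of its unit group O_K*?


By Dirichlet's unit theorem:
rank = r1 + r2 - 1
= 17 + 4 - 1
= 20

20


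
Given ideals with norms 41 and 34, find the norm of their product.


N(IJ) = N(I) * N(J)
= 41 * 34
= 1394

1394


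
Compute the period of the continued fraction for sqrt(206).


Run the CF algorithm for sqrt(206).
a_0 = floor(sqrt(206)) = 14; set m_0=0, q_0=1.
Recurrence: m' = q*a - m,  q' = (d - m'^2)/q,  a' = floor((a_0 + m')/q').
  step 1: m=14, q=10, a=2
  step 2: m=6, q=17, a=1
  step 3: m=11, q=5, a=5
  step 4: m=14, q=2, a=14
  step 5: m=14, q=5, a=5
  step 6: m=11, q=17, a=1
  step 7: m=6, q=10, a=2
  step 8: m=14, q=1, a=28
a_8 = 2*a_0 = 28, so the period closes here.
sqrt(206) = [14; 2, 1, 5, 14, 5, 1, 2, 28]
Period length = 8

8


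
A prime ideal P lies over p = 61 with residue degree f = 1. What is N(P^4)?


N(P^a) = p^(a*f)
= 61^(4*1)
= 61^4
= 13845841

13845841


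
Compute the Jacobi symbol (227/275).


Compute (227/275) via quadratic reciprocity:
  reciprocity: (227/275) -> -(275/227)
  reduce: (48/227)
  pull out 2: (2/227) = -1  (since 227 mod 8 = 3)
  pull out 2: (2/227) = -1  (since 227 mod 8 = 3)
  pull out 2: (2/227) = -1  (since 227 mod 8 = 3)
  pull out 2: (2/227) = -1  (since 227 mod 8 = 3)
  reciprocity: (3/227) -> -(227/3)
  reduce: (2/3)
  pull out 2: (2/3) = -1  (since 3 mod 8 = 3)
  (1/3) = 1
Product of signs = -1

-1


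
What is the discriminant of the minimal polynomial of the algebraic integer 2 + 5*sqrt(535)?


The element 2 + 5*sqrt(535) has minimal polynomial:
x^2 - 4*x - 13371
Discriminant = (-4)^2 - 4*(-13371)
= 16 + 53484
= 53500

53500


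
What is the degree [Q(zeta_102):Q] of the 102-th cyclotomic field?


The degree equals Euler's totient phi(102).
102 = 2 * 3 * 17
phi(102) = 32

32


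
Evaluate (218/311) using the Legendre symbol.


p = 311 is prime, so compute (218/311) with the reciprocity algorithm (Jacobi-symbol steps: pull out 2s via (2/n), flip via reciprocity, reduce):
  pull out 2: (2/311) = +1  (since 311 mod 8 = 7)
  reciprocity: (109/311) -> +(311/109)
  reduce: (93/109)
  reciprocity: (93/109) -> +(109/93)
  reduce: (16/93)
  pull out 2: (2/93) = -1  (since 93 mod 8 = 5)
  pull out 2: (2/93) = -1  (since 93 mod 8 = 5)
  pull out 2: (2/93) = -1  (since 93 mod 8 = 5)
  pull out 2: (2/93) = -1  (since 93 mod 8 = 5)
  (1/93) = 1
Product of signs = 1
(218/311) = 1

1


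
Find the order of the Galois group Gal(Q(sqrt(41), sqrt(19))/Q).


The 2 square roots of distinct primes are multiplicatively independent over Q,
so [K:Q] = 2^2 and Gal(K/Q) is isomorphic to (Z/2Z)^2.
|Gal| = 2^2 = 4

4


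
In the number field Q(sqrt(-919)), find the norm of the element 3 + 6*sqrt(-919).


N(a + b*sqrt(d)) = a^2 - d*b^2
= (3)^2 - (-919)*(6)^2
= 9 + 33084
= 33093

33093


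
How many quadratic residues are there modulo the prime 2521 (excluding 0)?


For prime p, the number of non-zero quadratic residues is (p-1)/2.
= (2521-1)/2
= 1260

1260


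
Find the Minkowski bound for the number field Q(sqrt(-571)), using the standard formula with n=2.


d = -571, d mod 4 = 1, so disc(K) = d = -571; |disc(K)| = 571
Imaginary quadratic field, so n = 2, s = r2 = 1, r1 = 0
M = (n!/n^n) * (4/pi)^s * sqrt(|disc(K)|) = (2!/2^2) * (4/pi)^1 * sqrt(571)
= 0.5 * 1.273240 * 23.895606
= 15.2124

15.2124
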